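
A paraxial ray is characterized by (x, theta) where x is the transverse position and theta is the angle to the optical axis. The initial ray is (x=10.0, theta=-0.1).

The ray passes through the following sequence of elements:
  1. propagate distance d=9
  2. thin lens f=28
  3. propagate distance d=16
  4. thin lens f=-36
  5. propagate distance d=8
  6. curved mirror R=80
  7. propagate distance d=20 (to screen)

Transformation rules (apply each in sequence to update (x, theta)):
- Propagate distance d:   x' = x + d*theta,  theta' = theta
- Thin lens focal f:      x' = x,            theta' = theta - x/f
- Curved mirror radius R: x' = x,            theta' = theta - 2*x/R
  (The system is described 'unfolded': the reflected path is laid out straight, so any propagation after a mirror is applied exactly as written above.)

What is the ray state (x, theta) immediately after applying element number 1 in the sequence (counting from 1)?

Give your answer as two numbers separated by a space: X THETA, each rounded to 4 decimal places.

Answer: 9.1000 -0.1000

Derivation:
Initial: x=10.0000 theta=-0.1000
After 1 (propagate distance d=9): x=9.1000 theta=-0.1000
Rounded to 4 decimal places: x = 9.1000, theta = -0.1000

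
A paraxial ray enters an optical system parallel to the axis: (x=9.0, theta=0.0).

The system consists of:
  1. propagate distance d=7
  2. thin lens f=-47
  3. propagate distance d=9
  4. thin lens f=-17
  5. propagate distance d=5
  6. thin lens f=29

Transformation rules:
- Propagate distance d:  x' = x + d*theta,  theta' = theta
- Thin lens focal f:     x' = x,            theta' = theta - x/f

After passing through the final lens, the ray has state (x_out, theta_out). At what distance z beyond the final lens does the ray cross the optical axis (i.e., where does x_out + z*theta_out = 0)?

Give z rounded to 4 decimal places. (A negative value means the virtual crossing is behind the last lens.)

Initial: x=9.0000 theta=0.0000
After 1 (propagate distance d=7): x=9.0000 theta=0.0000
After 2 (thin lens f=-47): x=9.0000 theta=9/47 (≈0.1915)
After 3 (propagate distance d=9): x=504/47 (≈10.7234) theta=9/47 (≈0.1915)
After 4 (thin lens f=-17): x=504/47 (≈10.7234) theta=657/799 (≈0.8223)
After 5 (propagate distance d=5): x=11853/799 (≈14.8348) theta=657/799 (≈0.8223)
After 6 (thin lens f=29): x=11853/799 (≈14.8348) theta=7200/23171 (≈0.3107)
z_focus = -x_out/theta_out = -(11853/799)/(7200/23171) = -38193/800 ≈ -47.7413
Rounded to 4 decimal places: z = -47.7413

Answer: -47.7413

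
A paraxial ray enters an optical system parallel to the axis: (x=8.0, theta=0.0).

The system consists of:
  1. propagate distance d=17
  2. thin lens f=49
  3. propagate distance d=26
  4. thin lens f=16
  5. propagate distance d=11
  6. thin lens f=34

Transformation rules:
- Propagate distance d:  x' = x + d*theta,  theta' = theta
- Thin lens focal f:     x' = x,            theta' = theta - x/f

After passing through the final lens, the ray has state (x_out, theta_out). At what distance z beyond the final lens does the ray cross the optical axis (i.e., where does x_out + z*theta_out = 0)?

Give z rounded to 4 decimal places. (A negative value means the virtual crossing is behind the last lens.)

Answer: -1.6395

Derivation:
Initial: x=8.0000 theta=0.0000
After 1 (propagate distance d=17): x=8.0000 theta=0.0000
After 2 (thin lens f=49): x=8.0000 theta=-8/49 (≈-0.1633)
After 3 (propagate distance d=26): x=184/49 (≈3.7551) theta=-8/49 (≈-0.1633)
After 4 (thin lens f=16): x=184/49 (≈3.7551) theta=-39/98 (≈-0.3980)
After 5 (propagate distance d=11): x=-61/98 (≈-0.6224) theta=-39/98 (≈-0.3980)
After 6 (thin lens f=34): x=-61/98 (≈-0.6224) theta=-1265/3332 (≈-0.3797)
z_focus = -x_out/theta_out = -(-61/98)/(-1265/3332) = -2074/1265 ≈ -1.6395
Rounded to 4 decimal places: z = -1.6395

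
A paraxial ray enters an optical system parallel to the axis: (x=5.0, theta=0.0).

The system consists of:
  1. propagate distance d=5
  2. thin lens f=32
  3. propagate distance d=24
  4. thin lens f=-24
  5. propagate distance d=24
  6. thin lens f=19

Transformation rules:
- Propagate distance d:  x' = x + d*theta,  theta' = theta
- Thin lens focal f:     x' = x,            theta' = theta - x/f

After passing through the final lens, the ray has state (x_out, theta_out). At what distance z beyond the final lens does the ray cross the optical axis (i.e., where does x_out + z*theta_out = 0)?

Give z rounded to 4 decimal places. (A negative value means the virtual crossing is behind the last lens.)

Initial: x=5.0000 theta=0.0000
After 1 (propagate distance d=5): x=5.0000 theta=0.0000
After 2 (thin lens f=32): x=5.0000 theta=-5/32 (≈-0.1563)
After 3 (propagate distance d=24): x=1.2500 theta=-5/32 (≈-0.1563)
After 4 (thin lens f=-24): x=1.2500 theta=-5/48 (≈-0.1042)
After 5 (propagate distance d=24): x=-1.2500 theta=-5/48 (≈-0.1042)
After 6 (thin lens f=19): x=-1.2500 theta=-35/912 (≈-0.0384)
z_focus = -x_out/theta_out = -(-1.2500)/(-35/912) = -228/7 ≈ -32.5714
Rounded to 4 decimal places: z = -32.5714

Answer: -32.5714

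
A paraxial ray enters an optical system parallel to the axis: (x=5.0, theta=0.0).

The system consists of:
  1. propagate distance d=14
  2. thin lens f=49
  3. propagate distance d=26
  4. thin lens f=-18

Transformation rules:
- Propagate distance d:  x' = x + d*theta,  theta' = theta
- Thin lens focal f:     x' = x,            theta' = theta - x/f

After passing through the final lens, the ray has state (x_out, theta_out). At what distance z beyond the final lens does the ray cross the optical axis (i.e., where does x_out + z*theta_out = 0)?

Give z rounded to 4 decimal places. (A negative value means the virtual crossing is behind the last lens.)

Answer: -82.8000

Derivation:
Initial: x=5.0000 theta=0.0000
After 1 (propagate distance d=14): x=5.0000 theta=0.0000
After 2 (thin lens f=49): x=5.0000 theta=-5/49 (≈-0.1020)
After 3 (propagate distance d=26): x=115/49 (≈2.3469) theta=-5/49 (≈-0.1020)
After 4 (thin lens f=-18): x=115/49 (≈2.3469) theta=25/882 (≈0.0283)
z_focus = -x_out/theta_out = -(115/49)/(25/882) = -82.8000
Rounded to 4 decimal places: z = -82.8000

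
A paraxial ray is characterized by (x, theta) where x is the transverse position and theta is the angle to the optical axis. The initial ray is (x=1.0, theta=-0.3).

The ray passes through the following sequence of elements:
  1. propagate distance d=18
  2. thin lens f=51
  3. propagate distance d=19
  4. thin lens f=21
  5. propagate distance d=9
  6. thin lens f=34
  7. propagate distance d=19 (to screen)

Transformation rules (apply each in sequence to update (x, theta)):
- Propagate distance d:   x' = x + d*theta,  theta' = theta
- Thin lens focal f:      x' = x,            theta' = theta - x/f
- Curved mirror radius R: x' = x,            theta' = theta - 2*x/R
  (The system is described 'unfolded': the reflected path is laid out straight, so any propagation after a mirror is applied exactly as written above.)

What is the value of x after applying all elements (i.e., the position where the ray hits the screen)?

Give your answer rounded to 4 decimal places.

Answer: 0.6126

Derivation:
Initial: x=1.0000 theta=-0.3000
After 1 (propagate distance d=18): x=-4.4000 theta=-0.3000
After 2 (thin lens f=51): x=-4.4000 theta=-109/510 (≈-0.2137)
After 3 (propagate distance d=19): x=-863/102 (≈-8.4608) theta=-109/510 (≈-0.2137)
After 4 (thin lens f=21): x=-863/102 (≈-8.4608) theta=1013/5355 (≈0.1892)
After 5 (propagate distance d=9): x=-24127/3570 (≈-6.7583) theta=1013/5355 (≈0.1892)
After 6 (thin lens f=34): x=-24127/3570 (≈-6.7583) theta=28253/72828 (≈0.3879)
After 7 (propagate distance d=19 (to screen)): x=223081/364140 (≈0.6126) theta=28253/72828 (≈0.3879)
Rounded to 4 decimal places: x = 0.6126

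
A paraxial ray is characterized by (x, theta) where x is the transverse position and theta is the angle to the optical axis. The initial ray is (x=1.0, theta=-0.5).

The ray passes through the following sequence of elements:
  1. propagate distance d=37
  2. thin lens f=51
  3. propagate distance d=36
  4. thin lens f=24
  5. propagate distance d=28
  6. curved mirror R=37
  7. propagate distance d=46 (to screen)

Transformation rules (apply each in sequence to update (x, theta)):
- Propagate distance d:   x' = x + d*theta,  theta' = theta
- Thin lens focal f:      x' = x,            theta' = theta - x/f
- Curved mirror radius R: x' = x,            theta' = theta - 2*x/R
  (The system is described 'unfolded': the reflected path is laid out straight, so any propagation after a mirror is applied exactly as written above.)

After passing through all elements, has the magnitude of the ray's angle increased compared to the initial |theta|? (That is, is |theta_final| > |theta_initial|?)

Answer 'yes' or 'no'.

Answer: yes

Derivation:
Initial: x=1.0000 theta=-0.5000
After 1 (propagate distance d=37): x=-17.5000 theta=-0.5000
After 2 (thin lens f=51): x=-17.5000 theta=-8/51 (≈-0.1569)
After 3 (propagate distance d=36): x=-787/34 (≈-23.1471) theta=-8/51 (≈-0.1569)
After 4 (thin lens f=24): x=-787/34 (≈-23.1471) theta=659/816 (≈0.8076)
After 5 (propagate distance d=28): x=-109/204 (≈-0.5343) theta=659/816 (≈0.8076)
After 6 (curved mirror R=37): x=-109/204 (≈-0.5343) theta=25255/30192 (≈0.8365)
After 7 (propagate distance d=46 (to screen)): x=190933/5032 (≈37.9438) theta=25255/30192 (≈0.8365)
|theta_initial|=0.5000 |theta_final|=25255/30192 (≈0.8365) -> increased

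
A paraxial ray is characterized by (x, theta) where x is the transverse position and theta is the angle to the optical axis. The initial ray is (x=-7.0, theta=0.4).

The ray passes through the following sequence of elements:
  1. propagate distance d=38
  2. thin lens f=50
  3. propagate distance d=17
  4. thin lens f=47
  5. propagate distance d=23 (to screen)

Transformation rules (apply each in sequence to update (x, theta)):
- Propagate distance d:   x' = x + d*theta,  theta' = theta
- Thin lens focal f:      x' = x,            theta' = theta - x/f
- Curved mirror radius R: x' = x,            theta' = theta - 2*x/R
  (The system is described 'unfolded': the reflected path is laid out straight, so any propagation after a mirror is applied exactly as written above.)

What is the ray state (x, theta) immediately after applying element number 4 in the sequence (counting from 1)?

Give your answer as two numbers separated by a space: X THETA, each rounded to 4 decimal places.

Initial: x=-7.0000 theta=0.4000
After 1 (propagate distance d=38): x=8.2000 theta=0.4000
After 2 (thin lens f=50): x=8.2000 theta=0.2360
After 3 (propagate distance d=17): x=12.2120 theta=0.2360
After 4 (thin lens f=47): x=12.2120 theta=-28/1175 (≈-0.0238)
Rounded to 4 decimal places: x = 12.2120, theta = -0.0238

Answer: 12.2120 -0.0238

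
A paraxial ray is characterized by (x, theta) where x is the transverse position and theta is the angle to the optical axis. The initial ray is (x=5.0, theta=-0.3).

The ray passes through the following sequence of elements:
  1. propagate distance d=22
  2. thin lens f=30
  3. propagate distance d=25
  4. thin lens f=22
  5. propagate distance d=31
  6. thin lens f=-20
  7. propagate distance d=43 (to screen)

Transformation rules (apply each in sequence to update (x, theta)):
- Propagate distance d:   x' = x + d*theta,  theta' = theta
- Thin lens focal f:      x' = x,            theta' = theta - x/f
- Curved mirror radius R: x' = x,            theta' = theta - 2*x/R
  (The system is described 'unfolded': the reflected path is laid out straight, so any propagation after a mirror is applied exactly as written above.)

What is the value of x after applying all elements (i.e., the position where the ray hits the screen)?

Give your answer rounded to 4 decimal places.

Initial: x=5.0000 theta=-0.3000
After 1 (propagate distance d=22): x=-1.6000 theta=-0.3000
After 2 (thin lens f=30): x=-1.6000 theta=-37/150 (≈-0.2467)
After 3 (propagate distance d=25): x=-233/30 (≈-7.7667) theta=-37/150 (≈-0.2467)
After 4 (thin lens f=22): x=-233/30 (≈-7.7667) theta=117/1100 (≈0.1064)
After 5 (propagate distance d=31): x=-14749/3300 (≈-4.4694) theta=117/1100 (≈0.1064)
After 6 (thin lens f=-20): x=-14749/3300 (≈-4.4694) theta=-7729/66000 (≈-0.1171)
After 7 (propagate distance d=43 (to screen)): x=-209109/22000 (≈-9.5050) theta=-7729/66000 (≈-0.1171)
Rounded to 4 decimal places: x = -9.5050

Answer: -9.5050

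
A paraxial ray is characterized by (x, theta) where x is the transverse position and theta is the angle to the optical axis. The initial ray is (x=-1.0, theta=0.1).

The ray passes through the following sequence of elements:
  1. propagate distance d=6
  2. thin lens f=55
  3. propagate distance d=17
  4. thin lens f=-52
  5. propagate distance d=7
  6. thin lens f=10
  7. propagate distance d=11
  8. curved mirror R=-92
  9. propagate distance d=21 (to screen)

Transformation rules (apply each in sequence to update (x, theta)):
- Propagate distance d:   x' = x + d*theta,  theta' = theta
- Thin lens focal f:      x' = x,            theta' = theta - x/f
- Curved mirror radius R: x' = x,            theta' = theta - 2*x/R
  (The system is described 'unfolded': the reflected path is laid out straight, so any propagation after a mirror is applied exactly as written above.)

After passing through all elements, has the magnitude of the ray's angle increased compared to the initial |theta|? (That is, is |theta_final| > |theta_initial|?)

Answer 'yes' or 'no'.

Answer: no

Derivation:
Initial: x=-1.0000 theta=0.1000
After 1 (propagate distance d=6): x=-0.4000 theta=0.1000
After 2 (thin lens f=55): x=-0.4000 theta=59/550 (≈0.1073)
After 3 (propagate distance d=17): x=783/550 (≈1.4236) theta=59/550 (≈0.1073)
After 4 (thin lens f=-52): x=783/550 (≈1.4236) theta=3851/28600 (≈0.1347)
After 5 (propagate distance d=7): x=67673/28600 (≈2.3662) theta=3851/28600 (≈0.1347)
After 6 (thin lens f=10): x=67673/28600 (≈2.3662) theta=-29163/286000 (≈-0.1020)
After 7 (propagate distance d=11): x=355937/286000 (≈1.2445) theta=-29163/286000 (≈-0.1020)
After 8 (curved mirror R=-92): x=355937/286000 (≈1.2445) theta=-985561/13156000 (≈-0.0749)
After 9 (propagate distance d=21 (to screen)): x=-4323679/13156000 (≈-0.3286) theta=-985561/13156000 (≈-0.0749)
|theta_initial|=0.1000 |theta_final|=985561/13156000 (≈0.0749) -> not increased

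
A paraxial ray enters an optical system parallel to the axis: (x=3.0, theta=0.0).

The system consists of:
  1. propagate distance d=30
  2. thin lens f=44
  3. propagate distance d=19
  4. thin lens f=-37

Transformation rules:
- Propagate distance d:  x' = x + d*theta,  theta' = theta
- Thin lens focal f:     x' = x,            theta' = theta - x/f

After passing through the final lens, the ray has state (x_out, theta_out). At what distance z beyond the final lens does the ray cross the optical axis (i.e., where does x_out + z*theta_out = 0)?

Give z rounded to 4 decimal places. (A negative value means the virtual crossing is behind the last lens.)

Answer: 77.0833

Derivation:
Initial: x=3.0000 theta=0.0000
After 1 (propagate distance d=30): x=3.0000 theta=0.0000
After 2 (thin lens f=44): x=3.0000 theta=-3/44 (≈-0.0682)
After 3 (propagate distance d=19): x=75/44 (≈1.7045) theta=-3/44 (≈-0.0682)
After 4 (thin lens f=-37): x=75/44 (≈1.7045) theta=-9/407 (≈-0.0221)
z_focus = -x_out/theta_out = -(75/44)/(-9/407) = 925/12 ≈ 77.0833
Rounded to 4 decimal places: z = 77.0833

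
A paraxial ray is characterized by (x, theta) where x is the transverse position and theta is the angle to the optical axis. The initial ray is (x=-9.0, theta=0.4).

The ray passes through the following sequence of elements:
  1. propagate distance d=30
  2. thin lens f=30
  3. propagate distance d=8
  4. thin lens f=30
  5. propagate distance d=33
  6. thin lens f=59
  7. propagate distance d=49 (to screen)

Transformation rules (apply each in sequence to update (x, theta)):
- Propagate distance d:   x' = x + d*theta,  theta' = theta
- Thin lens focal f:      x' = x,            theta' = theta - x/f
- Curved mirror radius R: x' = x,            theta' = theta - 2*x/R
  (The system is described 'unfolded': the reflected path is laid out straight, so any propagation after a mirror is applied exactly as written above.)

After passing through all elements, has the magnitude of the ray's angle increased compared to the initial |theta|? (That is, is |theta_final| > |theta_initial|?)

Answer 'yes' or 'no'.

Answer: no

Derivation:
Initial: x=-9.0000 theta=0.4000
After 1 (propagate distance d=30): x=3.0000 theta=0.4000
After 2 (thin lens f=30): x=3.0000 theta=0.3000
After 3 (propagate distance d=8): x=5.4000 theta=0.3000
After 4 (thin lens f=30): x=5.4000 theta=0.1200
After 5 (propagate distance d=33): x=9.3600 theta=0.1200
After 6 (thin lens f=59): x=9.3600 theta=-57/1475 (≈-0.0386)
After 7 (propagate distance d=49 (to screen)): x=11013/1475 (≈7.4664) theta=-57/1475 (≈-0.0386)
|theta_initial|=0.4000 |theta_final|=57/1475 (≈0.0386) -> not increased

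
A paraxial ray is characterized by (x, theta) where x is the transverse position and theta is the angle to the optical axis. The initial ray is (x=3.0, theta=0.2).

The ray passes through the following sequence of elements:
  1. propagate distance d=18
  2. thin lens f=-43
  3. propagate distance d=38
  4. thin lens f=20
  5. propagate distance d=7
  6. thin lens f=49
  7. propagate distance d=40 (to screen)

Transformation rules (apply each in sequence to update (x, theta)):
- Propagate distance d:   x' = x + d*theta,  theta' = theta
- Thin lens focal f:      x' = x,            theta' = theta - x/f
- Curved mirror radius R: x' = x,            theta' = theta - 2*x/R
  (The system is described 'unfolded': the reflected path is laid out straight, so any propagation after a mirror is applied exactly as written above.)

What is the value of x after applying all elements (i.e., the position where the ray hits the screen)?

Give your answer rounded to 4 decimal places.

Answer: -23.0795

Derivation:
Initial: x=3.0000 theta=0.2000
After 1 (propagate distance d=18): x=6.6000 theta=0.2000
After 2 (thin lens f=-43): x=6.6000 theta=76/215 (≈0.3535)
After 3 (propagate distance d=38): x=4307/215 (≈20.0326) theta=76/215 (≈0.3535)
After 4 (thin lens f=20): x=4307/215 (≈20.0326) theta=-2787/4300 (≈-0.6481)
After 5 (propagate distance d=7): x=66631/4300 (≈15.4956) theta=-2787/4300 (≈-0.6481)
After 6 (thin lens f=49): x=66631/4300 (≈15.4956) theta=-101597/105350 (≈-0.9644)
After 7 (propagate distance d=40 (to screen)): x=-4862841/210700 (≈-23.0795) theta=-101597/105350 (≈-0.9644)
Rounded to 4 decimal places: x = -23.0795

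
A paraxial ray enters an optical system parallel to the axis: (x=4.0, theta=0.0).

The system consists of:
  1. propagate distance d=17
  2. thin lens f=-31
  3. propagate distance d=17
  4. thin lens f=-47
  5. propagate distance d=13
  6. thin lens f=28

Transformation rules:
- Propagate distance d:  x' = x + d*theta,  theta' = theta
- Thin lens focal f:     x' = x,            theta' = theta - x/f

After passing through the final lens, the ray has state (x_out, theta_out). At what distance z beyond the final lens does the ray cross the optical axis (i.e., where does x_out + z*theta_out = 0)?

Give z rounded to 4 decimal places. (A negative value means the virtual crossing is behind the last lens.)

Answer: 117.6270

Derivation:
Initial: x=4.0000 theta=0.0000
After 1 (propagate distance d=17): x=4.0000 theta=0.0000
After 2 (thin lens f=-31): x=4.0000 theta=4/31 (≈0.1290)
After 3 (propagate distance d=17): x=192/31 (≈6.1935) theta=4/31 (≈0.1290)
After 4 (thin lens f=-47): x=192/31 (≈6.1935) theta=380/1457 (≈0.2608)
After 5 (propagate distance d=13): x=13964/1457 (≈9.5841) theta=380/1457 (≈0.2608)
After 6 (thin lens f=28): x=13964/1457 (≈9.5841) theta=-831/10199 (≈-0.0815)
z_focus = -x_out/theta_out = -(13964/1457)/(-831/10199) = 97748/831 ≈ 117.6270
Rounded to 4 decimal places: z = 117.6270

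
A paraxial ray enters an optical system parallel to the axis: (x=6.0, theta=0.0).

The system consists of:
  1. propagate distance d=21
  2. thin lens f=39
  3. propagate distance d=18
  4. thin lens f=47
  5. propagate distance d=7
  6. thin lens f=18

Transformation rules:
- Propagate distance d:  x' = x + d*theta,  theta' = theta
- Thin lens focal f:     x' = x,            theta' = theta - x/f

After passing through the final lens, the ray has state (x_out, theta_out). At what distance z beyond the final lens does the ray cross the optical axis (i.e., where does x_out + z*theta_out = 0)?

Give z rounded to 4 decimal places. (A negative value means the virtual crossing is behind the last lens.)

Answer: 5.3014

Derivation:
Initial: x=6.0000 theta=0.0000
After 1 (propagate distance d=21): x=6.0000 theta=0.0000
After 2 (thin lens f=39): x=6.0000 theta=-2/13 (≈-0.1538)
After 3 (propagate distance d=18): x=42/13 (≈3.2308) theta=-2/13 (≈-0.1538)
After 4 (thin lens f=47): x=42/13 (≈3.2308) theta=-136/611 (≈-0.2226)
After 5 (propagate distance d=7): x=1022/611 (≈1.6727) theta=-136/611 (≈-0.2226)
After 6 (thin lens f=18): x=1022/611 (≈1.6727) theta=-1735/5499 (≈-0.3155)
z_focus = -x_out/theta_out = -(1022/611)/(-1735/5499) = 9198/1735 ≈ 5.3014
Rounded to 4 decimal places: z = 5.3014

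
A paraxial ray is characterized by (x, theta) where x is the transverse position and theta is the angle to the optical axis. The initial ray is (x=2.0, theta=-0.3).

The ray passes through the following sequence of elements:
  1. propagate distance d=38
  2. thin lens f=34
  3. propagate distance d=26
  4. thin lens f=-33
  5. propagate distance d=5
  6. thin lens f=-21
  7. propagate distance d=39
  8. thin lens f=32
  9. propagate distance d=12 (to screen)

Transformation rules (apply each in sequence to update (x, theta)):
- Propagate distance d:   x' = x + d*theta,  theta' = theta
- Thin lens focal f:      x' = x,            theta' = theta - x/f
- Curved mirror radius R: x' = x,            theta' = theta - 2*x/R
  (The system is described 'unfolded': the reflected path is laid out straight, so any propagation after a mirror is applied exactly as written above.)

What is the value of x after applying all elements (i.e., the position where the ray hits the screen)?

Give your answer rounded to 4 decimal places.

Answer: -39.3437

Derivation:
Initial: x=2.0000 theta=-0.3000
After 1 (propagate distance d=38): x=-9.4000 theta=-0.3000
After 2 (thin lens f=34): x=-9.4000 theta=-2/85 (≈-0.0235)
After 3 (propagate distance d=26): x=-851/85 (≈-10.0118) theta=-2/85 (≈-0.0235)
After 4 (thin lens f=-33): x=-851/85 (≈-10.0118) theta=-917/2805 (≈-0.3269)
After 5 (propagate distance d=5): x=-32668/2805 (≈-11.6463) theta=-917/2805 (≈-0.3269)
After 6 (thin lens f=-21): x=-32668/2805 (≈-11.6463) theta=-10385/11781 (≈-0.8815)
After 7 (propagate distance d=39): x=-903701/19635 (≈-46.0250) theta=-10385/11781 (≈-0.8815)
After 8 (thin lens f=32): x=-903701/19635 (≈-46.0250) theta=149929/269280 (≈0.5568)
After 9 (propagate distance d=12 (to screen)): x=-412007/10472 (≈-39.3437) theta=149929/269280 (≈0.5568)
Rounded to 4 decimal places: x = -39.3437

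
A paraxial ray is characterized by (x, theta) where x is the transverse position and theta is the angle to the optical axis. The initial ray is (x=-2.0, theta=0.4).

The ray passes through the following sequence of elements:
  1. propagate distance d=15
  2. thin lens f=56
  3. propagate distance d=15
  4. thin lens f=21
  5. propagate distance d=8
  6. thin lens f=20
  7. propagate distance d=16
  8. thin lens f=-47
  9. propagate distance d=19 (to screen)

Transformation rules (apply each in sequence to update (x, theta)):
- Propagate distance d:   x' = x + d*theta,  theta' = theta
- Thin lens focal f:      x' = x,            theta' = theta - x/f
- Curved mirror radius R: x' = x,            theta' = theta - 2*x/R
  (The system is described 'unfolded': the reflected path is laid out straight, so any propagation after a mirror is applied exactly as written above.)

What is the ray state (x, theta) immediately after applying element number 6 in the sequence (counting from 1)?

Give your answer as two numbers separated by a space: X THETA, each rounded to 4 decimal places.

Answer: 8.1558 -0.5044

Derivation:
Initial: x=-2.0000 theta=0.4000
After 1 (propagate distance d=15): x=4.0000 theta=0.4000
After 2 (thin lens f=56): x=4.0000 theta=23/70 (≈0.3286)
After 3 (propagate distance d=15): x=125/14 (≈8.9286) theta=23/70 (≈0.3286)
After 4 (thin lens f=21): x=125/14 (≈8.9286) theta=-71/735 (≈-0.0966)
After 5 (propagate distance d=8): x=11989/1470 (≈8.1558) theta=-71/735 (≈-0.0966)
After 6 (thin lens f=20): x=11989/1470 (≈8.1558) theta=-4943/9800 (≈-0.5044)
Rounded to 4 decimal places: x = 8.1558, theta = -0.5044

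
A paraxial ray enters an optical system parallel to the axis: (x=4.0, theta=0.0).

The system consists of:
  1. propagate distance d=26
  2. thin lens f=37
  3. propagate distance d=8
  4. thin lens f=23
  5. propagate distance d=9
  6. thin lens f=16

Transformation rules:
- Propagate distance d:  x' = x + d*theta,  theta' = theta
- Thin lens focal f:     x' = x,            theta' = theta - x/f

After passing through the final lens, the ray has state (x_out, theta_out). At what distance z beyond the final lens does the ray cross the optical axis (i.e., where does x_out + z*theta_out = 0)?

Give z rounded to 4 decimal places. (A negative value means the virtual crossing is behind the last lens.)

Initial: x=4.0000 theta=0.0000
After 1 (propagate distance d=26): x=4.0000 theta=0.0000
After 2 (thin lens f=37): x=4.0000 theta=-4/37 (≈-0.1081)
After 3 (propagate distance d=8): x=116/37 (≈3.1351) theta=-4/37 (≈-0.1081)
After 4 (thin lens f=23): x=116/37 (≈3.1351) theta=-208/851 (≈-0.2444)
After 5 (propagate distance d=9): x=796/851 (≈0.9354) theta=-208/851 (≈-0.2444)
After 6 (thin lens f=16): x=796/851 (≈0.9354) theta=-1031/3404 (≈-0.3029)
z_focus = -x_out/theta_out = -(796/851)/(-1031/3404) = 3184/1031 ≈ 3.0883
Rounded to 4 decimal places: z = 3.0883

Answer: 3.0883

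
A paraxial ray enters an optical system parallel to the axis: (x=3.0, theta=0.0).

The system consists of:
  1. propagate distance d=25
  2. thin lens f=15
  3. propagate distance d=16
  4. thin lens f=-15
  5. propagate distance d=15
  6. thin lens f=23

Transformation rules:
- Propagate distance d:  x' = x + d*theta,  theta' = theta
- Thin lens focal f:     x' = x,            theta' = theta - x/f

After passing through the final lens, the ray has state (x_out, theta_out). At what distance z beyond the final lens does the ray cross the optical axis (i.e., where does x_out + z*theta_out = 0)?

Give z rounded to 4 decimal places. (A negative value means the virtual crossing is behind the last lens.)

Initial: x=3.0000 theta=0.0000
After 1 (propagate distance d=25): x=3.0000 theta=0.0000
After 2 (thin lens f=15): x=3.0000 theta=-0.2000
After 3 (propagate distance d=16): x=-0.2000 theta=-0.2000
After 4 (thin lens f=-15): x=-0.2000 theta=-16/75 (≈-0.2133)
After 5 (propagate distance d=15): x=-3.4000 theta=-16/75 (≈-0.2133)
After 6 (thin lens f=23): x=-3.4000 theta=-113/1725 (≈-0.0655)
z_focus = -x_out/theta_out = -(-3.4000)/(-113/1725) = -5865/113 ≈ -51.9027
Rounded to 4 decimal places: z = -51.9027

Answer: -51.9027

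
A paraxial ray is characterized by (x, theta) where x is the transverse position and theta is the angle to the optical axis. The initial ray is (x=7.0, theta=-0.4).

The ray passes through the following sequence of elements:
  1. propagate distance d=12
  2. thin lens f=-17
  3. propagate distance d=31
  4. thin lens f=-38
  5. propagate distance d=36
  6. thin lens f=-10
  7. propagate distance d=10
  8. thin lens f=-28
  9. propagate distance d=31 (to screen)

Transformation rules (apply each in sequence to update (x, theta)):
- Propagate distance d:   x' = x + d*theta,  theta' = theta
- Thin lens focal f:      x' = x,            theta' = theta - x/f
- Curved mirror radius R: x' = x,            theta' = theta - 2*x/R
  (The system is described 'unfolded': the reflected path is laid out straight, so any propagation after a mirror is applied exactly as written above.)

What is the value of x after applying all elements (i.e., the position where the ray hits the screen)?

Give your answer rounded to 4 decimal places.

Initial: x=7.0000 theta=-0.4000
After 1 (propagate distance d=12): x=2.2000 theta=-0.4000
After 2 (thin lens f=-17): x=2.2000 theta=-23/85 (≈-0.2706)
After 3 (propagate distance d=31): x=-526/85 (≈-6.1882) theta=-23/85 (≈-0.2706)
After 4 (thin lens f=-38): x=-526/85 (≈-6.1882) theta=-140/323 (≈-0.4334)
After 5 (propagate distance d=36): x=-35194/1615 (≈-21.7920) theta=-140/323 (≈-0.4334)
After 6 (thin lens f=-10): x=-35194/1615 (≈-21.7920) theta=-1241/475 (≈-2.6126)
After 7 (propagate distance d=10): x=-77388/1615 (≈-47.9183) theta=-1241/475 (≈-2.6126)
After 8 (thin lens f=-28): x=-77388/1615 (≈-47.9183) theta=-244414/56525 (≈-4.3240)
After 9 (propagate distance d=31 (to screen)): x=-10285414/56525 (≈-181.9622) theta=-244414/56525 (≈-4.3240)
Rounded to 4 decimal places: x = -181.9622

Answer: -181.9622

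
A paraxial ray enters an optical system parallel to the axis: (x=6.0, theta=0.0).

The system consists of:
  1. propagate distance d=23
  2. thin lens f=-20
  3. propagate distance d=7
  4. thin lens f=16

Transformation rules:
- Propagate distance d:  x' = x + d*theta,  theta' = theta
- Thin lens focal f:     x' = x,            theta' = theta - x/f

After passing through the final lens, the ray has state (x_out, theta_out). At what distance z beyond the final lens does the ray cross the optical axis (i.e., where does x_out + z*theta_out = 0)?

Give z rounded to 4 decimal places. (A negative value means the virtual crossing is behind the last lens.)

Initial: x=6.0000 theta=0.0000
After 1 (propagate distance d=23): x=6.0000 theta=0.0000
After 2 (thin lens f=-20): x=6.0000 theta=0.3000
After 3 (propagate distance d=7): x=8.1000 theta=0.3000
After 4 (thin lens f=16): x=8.1000 theta=-33/160 (≈-0.2063)
z_focus = -x_out/theta_out = -(8.1000)/(-33/160) = 432/11 ≈ 39.2727
Rounded to 4 decimal places: z = 39.2727

Answer: 39.2727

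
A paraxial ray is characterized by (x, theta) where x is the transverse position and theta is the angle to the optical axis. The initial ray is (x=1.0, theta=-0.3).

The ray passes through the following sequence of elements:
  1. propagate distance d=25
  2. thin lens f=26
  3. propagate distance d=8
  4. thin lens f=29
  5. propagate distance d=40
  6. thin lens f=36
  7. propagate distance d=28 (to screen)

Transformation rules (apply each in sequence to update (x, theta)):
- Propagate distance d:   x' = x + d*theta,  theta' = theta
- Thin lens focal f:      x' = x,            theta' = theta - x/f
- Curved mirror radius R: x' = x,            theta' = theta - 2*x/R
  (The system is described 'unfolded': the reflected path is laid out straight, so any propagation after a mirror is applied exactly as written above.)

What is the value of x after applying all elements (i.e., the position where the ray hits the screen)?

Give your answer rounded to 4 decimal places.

Initial: x=1.0000 theta=-0.3000
After 1 (propagate distance d=25): x=-6.5000 theta=-0.3000
After 2 (thin lens f=26): x=-6.5000 theta=-0.0500
After 3 (propagate distance d=8): x=-6.9000 theta=-0.0500
After 4 (thin lens f=29): x=-6.9000 theta=109/580 (≈0.1879)
After 5 (propagate distance d=40): x=179/290 (≈0.6172) theta=109/580 (≈0.1879)
After 6 (thin lens f=36): x=179/290 (≈0.6172) theta=1783/10440 (≈0.1708)
After 7 (propagate distance d=28 (to screen)): x=7046/1305 (≈5.3992) theta=1783/10440 (≈0.1708)
Rounded to 4 decimal places: x = 5.3992

Answer: 5.3992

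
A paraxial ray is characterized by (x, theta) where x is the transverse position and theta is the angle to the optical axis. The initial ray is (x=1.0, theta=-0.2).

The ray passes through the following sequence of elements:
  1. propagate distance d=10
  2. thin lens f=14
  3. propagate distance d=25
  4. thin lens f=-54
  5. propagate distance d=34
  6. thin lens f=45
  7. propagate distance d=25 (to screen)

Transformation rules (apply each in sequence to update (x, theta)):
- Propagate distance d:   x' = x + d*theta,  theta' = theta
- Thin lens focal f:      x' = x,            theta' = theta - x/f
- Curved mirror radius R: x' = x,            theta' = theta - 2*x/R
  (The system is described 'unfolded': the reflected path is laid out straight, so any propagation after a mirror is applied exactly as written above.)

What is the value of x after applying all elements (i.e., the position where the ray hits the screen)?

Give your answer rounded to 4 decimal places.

Answer: -10.1605

Derivation:
Initial: x=1.0000 theta=-0.2000
After 1 (propagate distance d=10): x=-1.0000 theta=-0.2000
After 2 (thin lens f=14): x=-1.0000 theta=-9/70 (≈-0.1286)
After 3 (propagate distance d=25): x=-59/14 (≈-4.2143) theta=-9/70 (≈-0.1286)
After 4 (thin lens f=-54): x=-59/14 (≈-4.2143) theta=-781/3780 (≈-0.2066)
After 5 (propagate distance d=34): x=-10621/945 (≈-11.2392) theta=-781/3780 (≈-0.2066)
After 6 (thin lens f=45): x=-10621/945 (≈-11.2392) theta=7339/170100 (≈0.0431)
After 7 (propagate distance d=25 (to screen)): x=-345661/34020 (≈-10.1605) theta=7339/170100 (≈0.0431)
Rounded to 4 decimal places: x = -10.1605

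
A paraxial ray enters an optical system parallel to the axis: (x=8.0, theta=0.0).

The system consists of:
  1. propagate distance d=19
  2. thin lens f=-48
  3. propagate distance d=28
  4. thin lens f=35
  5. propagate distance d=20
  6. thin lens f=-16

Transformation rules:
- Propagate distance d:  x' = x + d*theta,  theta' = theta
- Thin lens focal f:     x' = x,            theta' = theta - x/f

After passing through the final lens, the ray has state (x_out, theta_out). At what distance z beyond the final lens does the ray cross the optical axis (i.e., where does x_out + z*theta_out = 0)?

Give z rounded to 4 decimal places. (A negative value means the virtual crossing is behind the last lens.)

Answer: -24.8649

Derivation:
Initial: x=8.0000 theta=0.0000
After 1 (propagate distance d=19): x=8.0000 theta=0.0000
After 2 (thin lens f=-48): x=8.0000 theta=1/6 (≈0.1667)
After 3 (propagate distance d=28): x=38/3 (≈12.6667) theta=1/6 (≈0.1667)
After 4 (thin lens f=35): x=38/3 (≈12.6667) theta=-41/210 (≈-0.1952)
After 5 (propagate distance d=20): x=184/21 (≈8.7619) theta=-41/210 (≈-0.1952)
After 6 (thin lens f=-16): x=184/21 (≈8.7619) theta=37/105 (≈0.3524)
z_focus = -x_out/theta_out = -(184/21)/(37/105) = -920/37 ≈ -24.8649
Rounded to 4 decimal places: z = -24.8649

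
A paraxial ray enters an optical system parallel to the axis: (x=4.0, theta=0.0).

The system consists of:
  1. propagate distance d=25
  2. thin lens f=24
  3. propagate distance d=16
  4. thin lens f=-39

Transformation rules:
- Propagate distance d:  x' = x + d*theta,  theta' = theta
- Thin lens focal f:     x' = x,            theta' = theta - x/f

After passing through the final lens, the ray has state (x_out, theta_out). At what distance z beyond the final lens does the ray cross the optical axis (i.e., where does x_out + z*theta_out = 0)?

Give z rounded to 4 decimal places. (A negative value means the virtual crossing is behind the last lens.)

Initial: x=4.0000 theta=0.0000
After 1 (propagate distance d=25): x=4.0000 theta=0.0000
After 2 (thin lens f=24): x=4.0000 theta=-1/6 (≈-0.1667)
After 3 (propagate distance d=16): x=4/3 (≈1.3333) theta=-1/6 (≈-0.1667)
After 4 (thin lens f=-39): x=4/3 (≈1.3333) theta=-31/234 (≈-0.1325)
z_focus = -x_out/theta_out = -(4/3)/(-31/234) = 312/31 ≈ 10.0645
Rounded to 4 decimal places: z = 10.0645

Answer: 10.0645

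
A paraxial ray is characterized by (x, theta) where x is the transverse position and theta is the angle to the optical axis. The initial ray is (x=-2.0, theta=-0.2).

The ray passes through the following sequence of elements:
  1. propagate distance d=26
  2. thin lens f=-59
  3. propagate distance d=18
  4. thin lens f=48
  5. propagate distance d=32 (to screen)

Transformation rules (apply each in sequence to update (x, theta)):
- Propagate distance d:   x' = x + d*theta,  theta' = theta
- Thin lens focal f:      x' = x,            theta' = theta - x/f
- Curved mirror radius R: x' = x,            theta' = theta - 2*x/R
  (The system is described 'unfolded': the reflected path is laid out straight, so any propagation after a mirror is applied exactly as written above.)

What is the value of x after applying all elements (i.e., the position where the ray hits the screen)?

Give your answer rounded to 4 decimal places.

Answer: -14.6373

Derivation:
Initial: x=-2.0000 theta=-0.2000
After 1 (propagate distance d=26): x=-7.2000 theta=-0.2000
After 2 (thin lens f=-59): x=-7.2000 theta=-19/59 (≈-0.3220)
After 3 (propagate distance d=18): x=-3834/295 (≈-12.9966) theta=-19/59 (≈-0.3220)
After 4 (thin lens f=48): x=-3834/295 (≈-12.9966) theta=-121/2360 (≈-0.0513)
After 5 (propagate distance d=32 (to screen)): x=-4318/295 (≈-14.6373) theta=-121/2360 (≈-0.0513)
Rounded to 4 decimal places: x = -14.6373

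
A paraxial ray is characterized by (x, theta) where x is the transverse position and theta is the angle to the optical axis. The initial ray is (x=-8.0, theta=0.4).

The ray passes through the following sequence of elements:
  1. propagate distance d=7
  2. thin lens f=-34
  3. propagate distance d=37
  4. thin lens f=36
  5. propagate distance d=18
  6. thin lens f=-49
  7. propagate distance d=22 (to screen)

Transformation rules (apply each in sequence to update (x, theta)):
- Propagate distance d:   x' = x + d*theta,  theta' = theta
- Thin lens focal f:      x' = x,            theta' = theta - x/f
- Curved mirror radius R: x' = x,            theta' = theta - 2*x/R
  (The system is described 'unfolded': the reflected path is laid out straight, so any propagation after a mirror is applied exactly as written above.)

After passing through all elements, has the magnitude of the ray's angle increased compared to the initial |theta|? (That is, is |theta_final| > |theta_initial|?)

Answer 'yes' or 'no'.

Answer: no

Derivation:
Initial: x=-8.0000 theta=0.4000
After 1 (propagate distance d=7): x=-5.2000 theta=0.4000
After 2 (thin lens f=-34): x=-5.2000 theta=21/85 (≈0.2471)
After 3 (propagate distance d=37): x=67/17 (≈3.9412) theta=21/85 (≈0.2471)
After 4 (thin lens f=36): x=67/17 (≈3.9412) theta=421/3060 (≈0.1376)
After 5 (propagate distance d=18): x=1091/170 (≈6.4176) theta=421/3060 (≈0.1376)
After 6 (thin lens f=-49): x=1091/170 (≈6.4176) theta=40267/149940 (≈0.2686)
After 7 (propagate distance d=22 (to screen)): x=462034/37485 (≈12.3258) theta=40267/149940 (≈0.2686)
|theta_initial|=0.4000 |theta_final|=40267/149940 (≈0.2686) -> not increased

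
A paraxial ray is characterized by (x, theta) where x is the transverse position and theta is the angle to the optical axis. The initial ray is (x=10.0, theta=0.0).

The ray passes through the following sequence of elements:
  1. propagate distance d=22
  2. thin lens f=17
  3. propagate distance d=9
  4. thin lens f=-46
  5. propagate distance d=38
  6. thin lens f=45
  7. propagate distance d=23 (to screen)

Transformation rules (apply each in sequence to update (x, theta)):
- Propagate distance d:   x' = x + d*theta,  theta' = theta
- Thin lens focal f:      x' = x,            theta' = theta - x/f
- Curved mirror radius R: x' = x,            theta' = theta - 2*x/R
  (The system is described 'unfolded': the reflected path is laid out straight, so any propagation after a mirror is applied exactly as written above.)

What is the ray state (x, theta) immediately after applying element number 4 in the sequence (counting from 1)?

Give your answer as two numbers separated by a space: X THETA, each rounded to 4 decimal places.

Answer: 4.7059 -0.4859

Derivation:
Initial: x=10.0000 theta=0.0000
After 1 (propagate distance d=22): x=10.0000 theta=0.0000
After 2 (thin lens f=17): x=10.0000 theta=-10/17 (≈-0.5882)
After 3 (propagate distance d=9): x=80/17 (≈4.7059) theta=-10/17 (≈-0.5882)
After 4 (thin lens f=-46): x=80/17 (≈4.7059) theta=-190/391 (≈-0.4859)
Rounded to 4 decimal places: x = 4.7059, theta = -0.4859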